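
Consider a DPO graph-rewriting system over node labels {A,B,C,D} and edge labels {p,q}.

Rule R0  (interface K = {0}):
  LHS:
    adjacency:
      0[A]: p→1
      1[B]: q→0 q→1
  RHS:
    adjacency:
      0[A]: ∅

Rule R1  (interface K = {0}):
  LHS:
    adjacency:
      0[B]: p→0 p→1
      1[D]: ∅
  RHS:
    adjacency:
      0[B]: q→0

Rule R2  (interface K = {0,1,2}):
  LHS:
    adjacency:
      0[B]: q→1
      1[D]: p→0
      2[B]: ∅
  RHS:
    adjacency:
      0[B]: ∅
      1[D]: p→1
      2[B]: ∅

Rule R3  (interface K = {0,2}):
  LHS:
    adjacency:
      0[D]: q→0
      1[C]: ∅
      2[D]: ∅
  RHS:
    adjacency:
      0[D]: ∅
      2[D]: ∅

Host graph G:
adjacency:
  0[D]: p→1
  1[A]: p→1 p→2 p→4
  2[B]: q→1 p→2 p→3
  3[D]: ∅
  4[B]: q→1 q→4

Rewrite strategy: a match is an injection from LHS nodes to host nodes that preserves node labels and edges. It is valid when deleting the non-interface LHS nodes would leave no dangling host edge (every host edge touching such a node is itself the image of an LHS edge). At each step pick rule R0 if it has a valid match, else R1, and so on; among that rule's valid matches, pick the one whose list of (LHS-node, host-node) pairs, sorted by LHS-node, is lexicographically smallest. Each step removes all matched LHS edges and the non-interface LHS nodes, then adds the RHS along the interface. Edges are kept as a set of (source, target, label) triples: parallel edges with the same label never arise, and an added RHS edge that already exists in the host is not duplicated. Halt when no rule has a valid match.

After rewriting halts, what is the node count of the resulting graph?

start.  V:5 E:9  edges: 0-p->1 1-p->1 1-p->2 1-p->4 2-q->1 2-p->2 2-p->3 4-q->1 4-q->4
1. fire R0 via {0↦1, 1↦4}  →  V:4 E:6  edges: 0-p->1 1-p->1 1-p->2 2-q->1 2-p->2 2-p->3
2. fire R1 via {0↦2, 1↦3}  →  V:3 E:5  edges: 0-p->1 1-p->1 1-p->2 2-q->1 2-q->2
3. fire R0 via {0↦1, 1↦2}  →  V:2 E:2  edges: 0-p->1 1-p->1
final graph: no rule applies after step 3
NF nodes: {0:D, 1:A}

Answer: 2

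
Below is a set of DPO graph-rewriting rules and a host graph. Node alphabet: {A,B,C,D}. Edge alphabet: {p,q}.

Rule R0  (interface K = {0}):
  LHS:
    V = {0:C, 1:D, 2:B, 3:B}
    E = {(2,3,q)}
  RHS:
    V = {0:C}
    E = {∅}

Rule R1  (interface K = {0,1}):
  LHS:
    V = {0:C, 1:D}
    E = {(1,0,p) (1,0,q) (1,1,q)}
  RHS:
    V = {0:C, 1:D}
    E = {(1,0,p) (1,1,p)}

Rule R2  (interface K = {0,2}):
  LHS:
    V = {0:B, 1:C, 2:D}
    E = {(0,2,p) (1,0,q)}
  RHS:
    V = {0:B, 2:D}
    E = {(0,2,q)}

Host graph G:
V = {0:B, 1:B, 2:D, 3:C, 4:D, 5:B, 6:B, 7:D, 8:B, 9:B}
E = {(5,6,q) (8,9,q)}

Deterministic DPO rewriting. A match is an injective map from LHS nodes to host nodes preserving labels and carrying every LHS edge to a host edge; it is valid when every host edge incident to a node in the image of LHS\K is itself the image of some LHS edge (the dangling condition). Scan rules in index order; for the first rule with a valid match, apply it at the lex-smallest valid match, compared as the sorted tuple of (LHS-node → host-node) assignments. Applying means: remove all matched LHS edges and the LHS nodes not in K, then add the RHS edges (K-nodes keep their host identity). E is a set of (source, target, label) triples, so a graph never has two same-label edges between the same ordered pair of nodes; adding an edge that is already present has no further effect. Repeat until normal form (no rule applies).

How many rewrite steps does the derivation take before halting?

Answer: 2

Steps:
[0] host  ⇒  10 nodes, 2 edges  {5-q->6 8-q->9}
[1] R0 @ {0↦3, 1↦2, 2↦5, 3↦6}  ⇒  7 nodes, 1 edges  {8-q->9}
[2] R0 @ {0↦3, 1↦4, 2↦8, 3↦9}  ⇒  4 nodes, 0 edges  {∅}
final graph: no rule applies after step 2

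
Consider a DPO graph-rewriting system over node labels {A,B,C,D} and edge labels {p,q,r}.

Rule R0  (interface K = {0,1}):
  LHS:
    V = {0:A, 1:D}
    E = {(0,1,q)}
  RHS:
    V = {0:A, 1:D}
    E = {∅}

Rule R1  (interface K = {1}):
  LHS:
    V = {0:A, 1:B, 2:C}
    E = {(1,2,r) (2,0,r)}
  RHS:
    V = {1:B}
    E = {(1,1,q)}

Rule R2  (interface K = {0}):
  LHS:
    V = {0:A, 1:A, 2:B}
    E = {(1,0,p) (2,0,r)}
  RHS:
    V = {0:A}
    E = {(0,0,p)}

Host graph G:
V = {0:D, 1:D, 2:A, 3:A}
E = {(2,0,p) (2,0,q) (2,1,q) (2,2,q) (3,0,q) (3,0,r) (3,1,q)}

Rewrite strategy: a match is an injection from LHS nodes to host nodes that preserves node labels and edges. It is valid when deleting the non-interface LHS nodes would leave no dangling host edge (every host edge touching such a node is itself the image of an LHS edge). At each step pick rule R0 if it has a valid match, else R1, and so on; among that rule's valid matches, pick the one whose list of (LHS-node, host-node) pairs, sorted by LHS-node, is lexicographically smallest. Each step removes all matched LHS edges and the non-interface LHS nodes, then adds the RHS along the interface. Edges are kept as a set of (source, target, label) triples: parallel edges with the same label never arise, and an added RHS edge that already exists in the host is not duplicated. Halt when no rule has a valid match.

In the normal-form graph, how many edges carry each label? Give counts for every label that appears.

Answer: p:1 q:1 r:1

Rewrite trace:
start.  V:4 E:7  edges: 2-p->0 2-q->0 2-q->1 2-q->2 3-q->0 3-r->0 3-q->1
1. fire R0 via {0↦2, 1↦0}  →  V:4 E:6  edges: 2-p->0 2-q->1 2-q->2 3-q->0 3-r->0 3-q->1
2. fire R0 via {0↦2, 1↦1}  →  V:4 E:5  edges: 2-p->0 2-q->2 3-q->0 3-r->0 3-q->1
3. fire R0 via {0↦3, 1↦0}  →  V:4 E:4  edges: 2-p->0 2-q->2 3-r->0 3-q->1
4. fire R0 via {0↦3, 1↦1}  →  V:4 E:3  edges: 2-p->0 2-q->2 3-r->0
final graph: no rule applies after step 4
NF edges: [(2, 0, 'p'), (2, 2, 'q'), (3, 0, 'r')]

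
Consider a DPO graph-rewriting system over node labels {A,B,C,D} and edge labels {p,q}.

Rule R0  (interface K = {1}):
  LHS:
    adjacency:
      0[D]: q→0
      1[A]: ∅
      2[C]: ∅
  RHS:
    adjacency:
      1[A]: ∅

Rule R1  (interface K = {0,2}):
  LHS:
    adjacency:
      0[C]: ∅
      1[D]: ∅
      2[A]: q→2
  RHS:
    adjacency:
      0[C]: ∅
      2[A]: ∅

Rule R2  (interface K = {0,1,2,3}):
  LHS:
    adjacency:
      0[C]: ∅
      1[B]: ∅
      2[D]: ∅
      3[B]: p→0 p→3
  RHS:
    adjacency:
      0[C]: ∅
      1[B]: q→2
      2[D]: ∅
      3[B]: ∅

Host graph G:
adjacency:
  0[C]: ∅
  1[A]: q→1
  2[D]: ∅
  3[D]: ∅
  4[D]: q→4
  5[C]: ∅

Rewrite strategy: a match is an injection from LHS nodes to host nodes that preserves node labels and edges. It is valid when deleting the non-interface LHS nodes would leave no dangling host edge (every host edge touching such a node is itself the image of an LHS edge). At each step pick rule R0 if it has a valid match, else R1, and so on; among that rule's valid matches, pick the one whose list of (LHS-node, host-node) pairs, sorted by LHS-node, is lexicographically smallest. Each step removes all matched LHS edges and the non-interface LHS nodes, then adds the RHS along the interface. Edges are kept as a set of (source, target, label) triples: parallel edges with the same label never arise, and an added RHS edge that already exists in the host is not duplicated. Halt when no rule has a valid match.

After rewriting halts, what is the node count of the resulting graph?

[0] host  ⇒  6 nodes, 2 edges  {1-q->1 4-q->4}
[1] R0 @ {0↦4, 1↦1, 2↦0}  ⇒  4 nodes, 1 edges  {1-q->1}
[2] R1 @ {0↦5, 1↦2, 2↦1}  ⇒  3 nodes, 0 edges  {∅}
final graph: no rule applies after step 2
NF nodes: {1:A, 3:D, 5:C}

Answer: 3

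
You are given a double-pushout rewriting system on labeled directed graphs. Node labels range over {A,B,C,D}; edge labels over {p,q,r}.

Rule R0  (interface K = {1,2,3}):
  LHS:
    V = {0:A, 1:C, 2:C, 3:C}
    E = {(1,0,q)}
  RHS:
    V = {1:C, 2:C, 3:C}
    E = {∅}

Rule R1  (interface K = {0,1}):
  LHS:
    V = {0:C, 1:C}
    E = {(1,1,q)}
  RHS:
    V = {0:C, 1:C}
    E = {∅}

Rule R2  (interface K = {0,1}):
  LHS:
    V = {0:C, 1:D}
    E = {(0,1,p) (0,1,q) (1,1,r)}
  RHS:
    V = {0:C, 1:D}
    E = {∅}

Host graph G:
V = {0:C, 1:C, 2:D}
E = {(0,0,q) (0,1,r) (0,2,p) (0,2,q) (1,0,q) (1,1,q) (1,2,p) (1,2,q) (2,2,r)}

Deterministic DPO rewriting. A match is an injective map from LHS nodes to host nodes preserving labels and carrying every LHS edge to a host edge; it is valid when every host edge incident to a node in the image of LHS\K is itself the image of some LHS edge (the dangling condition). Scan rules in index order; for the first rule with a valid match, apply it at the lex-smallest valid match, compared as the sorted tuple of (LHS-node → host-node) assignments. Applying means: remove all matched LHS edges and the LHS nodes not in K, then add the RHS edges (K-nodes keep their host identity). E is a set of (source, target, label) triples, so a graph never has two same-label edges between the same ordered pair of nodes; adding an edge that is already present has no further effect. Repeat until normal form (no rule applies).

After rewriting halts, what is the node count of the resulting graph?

start.  V:3 E:9  edges: 0-q->0 0-r->1 0-p->2 0-q->2 1-q->0 1-q->1 1-p->2 1-q->2 2-r->2
1. fire R1 via {0↦0, 1↦1}  →  V:3 E:8  edges: 0-q->0 0-r->1 0-p->2 0-q->2 1-q->0 1-p->2 1-q->2 2-r->2
2. fire R1 via {0↦1, 1↦0}  →  V:3 E:7  edges: 0-r->1 0-p->2 0-q->2 1-q->0 1-p->2 1-q->2 2-r->2
3. fire R2 via {0↦0, 1↦2}  →  V:3 E:4  edges: 0-r->1 1-q->0 1-p->2 1-q->2
halt: no rule applies after step 3
NF nodes: {0:C, 1:C, 2:D}

Answer: 3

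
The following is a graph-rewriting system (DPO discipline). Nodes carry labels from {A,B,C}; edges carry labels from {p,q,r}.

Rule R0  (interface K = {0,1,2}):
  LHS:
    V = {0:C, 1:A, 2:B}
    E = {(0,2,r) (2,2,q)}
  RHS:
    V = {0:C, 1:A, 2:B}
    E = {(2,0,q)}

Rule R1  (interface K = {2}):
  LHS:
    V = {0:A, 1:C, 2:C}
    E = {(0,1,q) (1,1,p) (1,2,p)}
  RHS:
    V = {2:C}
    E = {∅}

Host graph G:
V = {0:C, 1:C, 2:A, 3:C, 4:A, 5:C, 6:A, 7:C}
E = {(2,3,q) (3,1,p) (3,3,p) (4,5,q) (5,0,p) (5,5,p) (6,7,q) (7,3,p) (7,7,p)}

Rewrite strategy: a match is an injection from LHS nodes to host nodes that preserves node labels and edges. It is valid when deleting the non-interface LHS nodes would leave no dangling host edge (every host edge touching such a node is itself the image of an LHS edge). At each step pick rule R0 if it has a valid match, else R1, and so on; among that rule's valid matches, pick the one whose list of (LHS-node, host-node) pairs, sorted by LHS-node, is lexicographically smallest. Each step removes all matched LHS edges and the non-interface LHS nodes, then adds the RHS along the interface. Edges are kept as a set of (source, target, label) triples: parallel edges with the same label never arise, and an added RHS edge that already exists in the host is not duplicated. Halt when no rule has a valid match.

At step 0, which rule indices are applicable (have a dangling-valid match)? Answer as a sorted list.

Answer: [R1]

Derivation:
R0: no valid match — LHS pattern not found
R1: 2 valid matches — {0↦4, 1↦5, 2↦0}, {0↦6, 1↦7, 2↦3}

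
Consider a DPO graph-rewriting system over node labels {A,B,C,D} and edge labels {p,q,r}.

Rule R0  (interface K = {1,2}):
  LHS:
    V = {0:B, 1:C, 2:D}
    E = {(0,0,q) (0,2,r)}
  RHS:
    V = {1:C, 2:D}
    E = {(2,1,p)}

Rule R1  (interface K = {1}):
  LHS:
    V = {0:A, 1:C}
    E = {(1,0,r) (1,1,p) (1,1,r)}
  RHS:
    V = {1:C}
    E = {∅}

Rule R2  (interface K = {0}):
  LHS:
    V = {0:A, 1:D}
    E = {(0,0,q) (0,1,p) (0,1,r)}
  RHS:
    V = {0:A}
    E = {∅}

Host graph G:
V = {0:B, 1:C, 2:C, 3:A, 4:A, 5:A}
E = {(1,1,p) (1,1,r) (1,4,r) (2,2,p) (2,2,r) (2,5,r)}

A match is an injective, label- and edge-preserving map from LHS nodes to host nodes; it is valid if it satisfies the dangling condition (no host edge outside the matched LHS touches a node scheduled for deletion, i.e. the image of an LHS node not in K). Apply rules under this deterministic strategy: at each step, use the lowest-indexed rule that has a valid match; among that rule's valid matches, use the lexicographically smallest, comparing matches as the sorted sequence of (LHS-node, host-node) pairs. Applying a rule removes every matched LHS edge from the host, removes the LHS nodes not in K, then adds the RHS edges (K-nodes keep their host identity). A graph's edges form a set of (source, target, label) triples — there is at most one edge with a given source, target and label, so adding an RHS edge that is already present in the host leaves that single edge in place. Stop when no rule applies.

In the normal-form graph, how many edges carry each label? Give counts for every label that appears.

start.  V:6 E:6  edges: 1-p->1 1-r->1 1-r->4 2-p->2 2-r->2 2-r->5
1. fire R1 via {0↦4, 1↦1}  →  V:5 E:3  edges: 2-p->2 2-r->2 2-r->5
2. fire R1 via {0↦5, 1↦2}  →  V:4 E:0  edges: ∅
halt: no rule applies after step 2
NF edges: []

Answer: (no edges)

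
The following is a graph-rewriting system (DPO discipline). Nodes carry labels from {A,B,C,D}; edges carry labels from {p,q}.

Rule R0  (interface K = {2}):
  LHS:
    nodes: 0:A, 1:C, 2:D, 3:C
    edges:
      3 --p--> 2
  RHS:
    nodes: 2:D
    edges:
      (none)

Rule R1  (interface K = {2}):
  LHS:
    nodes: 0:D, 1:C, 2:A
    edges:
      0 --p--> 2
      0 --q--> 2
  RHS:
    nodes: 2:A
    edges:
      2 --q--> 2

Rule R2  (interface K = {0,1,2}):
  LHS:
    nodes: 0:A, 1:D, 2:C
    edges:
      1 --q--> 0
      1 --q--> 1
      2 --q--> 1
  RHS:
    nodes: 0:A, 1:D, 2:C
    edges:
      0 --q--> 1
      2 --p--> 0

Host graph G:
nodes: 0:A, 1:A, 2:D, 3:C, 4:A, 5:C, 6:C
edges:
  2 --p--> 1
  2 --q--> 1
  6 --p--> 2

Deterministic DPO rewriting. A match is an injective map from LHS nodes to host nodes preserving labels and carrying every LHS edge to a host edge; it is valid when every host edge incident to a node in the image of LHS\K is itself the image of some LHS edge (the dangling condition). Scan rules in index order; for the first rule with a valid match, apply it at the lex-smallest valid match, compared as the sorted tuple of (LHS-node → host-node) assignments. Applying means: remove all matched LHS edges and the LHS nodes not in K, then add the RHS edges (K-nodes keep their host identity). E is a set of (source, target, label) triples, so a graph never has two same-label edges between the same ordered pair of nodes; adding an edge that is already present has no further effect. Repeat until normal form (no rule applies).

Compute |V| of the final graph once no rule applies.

start.  V:7 E:3  edges: 2-p->1 2-q->1 6-p->2
1. fire R0 via {0↦0, 1↦3, 2↦2, 3↦6}  →  V:4 E:2  edges: 2-p->1 2-q->1
2. fire R1 via {0↦2, 1↦5, 2↦1}  →  V:2 E:1  edges: 1-q->1
final graph: no rule applies after step 2
NF nodes: {1:A, 4:A}

Answer: 2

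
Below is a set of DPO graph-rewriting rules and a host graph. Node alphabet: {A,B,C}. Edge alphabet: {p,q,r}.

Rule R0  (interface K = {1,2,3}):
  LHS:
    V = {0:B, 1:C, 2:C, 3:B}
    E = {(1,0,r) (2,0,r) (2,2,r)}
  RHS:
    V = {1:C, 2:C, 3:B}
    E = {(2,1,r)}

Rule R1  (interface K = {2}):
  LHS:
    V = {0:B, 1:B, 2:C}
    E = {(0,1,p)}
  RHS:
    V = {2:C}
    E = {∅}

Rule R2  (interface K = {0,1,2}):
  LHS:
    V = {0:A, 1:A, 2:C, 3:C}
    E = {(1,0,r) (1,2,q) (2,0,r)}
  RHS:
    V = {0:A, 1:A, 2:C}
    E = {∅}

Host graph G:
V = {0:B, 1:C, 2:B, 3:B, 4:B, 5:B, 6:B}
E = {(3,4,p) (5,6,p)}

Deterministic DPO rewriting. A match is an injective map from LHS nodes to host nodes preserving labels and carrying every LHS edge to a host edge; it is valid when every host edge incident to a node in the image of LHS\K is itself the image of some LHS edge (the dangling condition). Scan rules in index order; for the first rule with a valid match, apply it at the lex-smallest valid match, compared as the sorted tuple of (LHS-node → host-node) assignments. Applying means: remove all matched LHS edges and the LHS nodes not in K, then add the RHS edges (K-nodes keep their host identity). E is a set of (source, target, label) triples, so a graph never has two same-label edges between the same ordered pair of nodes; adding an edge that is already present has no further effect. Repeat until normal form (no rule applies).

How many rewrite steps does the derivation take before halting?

Answer: 2

Steps:
initial: |V|=7 |E|=2  E = 3-p->4 5-p->6
step 1: apply R1 at {0↦3, 1↦4, 2↦1}  → |V|=5 |E|=1  E = 5-p->6
step 2: apply R1 at {0↦5, 1↦6, 2↦1}  → |V|=3 |E|=0  E = ∅
normal form: no rule applies after step 2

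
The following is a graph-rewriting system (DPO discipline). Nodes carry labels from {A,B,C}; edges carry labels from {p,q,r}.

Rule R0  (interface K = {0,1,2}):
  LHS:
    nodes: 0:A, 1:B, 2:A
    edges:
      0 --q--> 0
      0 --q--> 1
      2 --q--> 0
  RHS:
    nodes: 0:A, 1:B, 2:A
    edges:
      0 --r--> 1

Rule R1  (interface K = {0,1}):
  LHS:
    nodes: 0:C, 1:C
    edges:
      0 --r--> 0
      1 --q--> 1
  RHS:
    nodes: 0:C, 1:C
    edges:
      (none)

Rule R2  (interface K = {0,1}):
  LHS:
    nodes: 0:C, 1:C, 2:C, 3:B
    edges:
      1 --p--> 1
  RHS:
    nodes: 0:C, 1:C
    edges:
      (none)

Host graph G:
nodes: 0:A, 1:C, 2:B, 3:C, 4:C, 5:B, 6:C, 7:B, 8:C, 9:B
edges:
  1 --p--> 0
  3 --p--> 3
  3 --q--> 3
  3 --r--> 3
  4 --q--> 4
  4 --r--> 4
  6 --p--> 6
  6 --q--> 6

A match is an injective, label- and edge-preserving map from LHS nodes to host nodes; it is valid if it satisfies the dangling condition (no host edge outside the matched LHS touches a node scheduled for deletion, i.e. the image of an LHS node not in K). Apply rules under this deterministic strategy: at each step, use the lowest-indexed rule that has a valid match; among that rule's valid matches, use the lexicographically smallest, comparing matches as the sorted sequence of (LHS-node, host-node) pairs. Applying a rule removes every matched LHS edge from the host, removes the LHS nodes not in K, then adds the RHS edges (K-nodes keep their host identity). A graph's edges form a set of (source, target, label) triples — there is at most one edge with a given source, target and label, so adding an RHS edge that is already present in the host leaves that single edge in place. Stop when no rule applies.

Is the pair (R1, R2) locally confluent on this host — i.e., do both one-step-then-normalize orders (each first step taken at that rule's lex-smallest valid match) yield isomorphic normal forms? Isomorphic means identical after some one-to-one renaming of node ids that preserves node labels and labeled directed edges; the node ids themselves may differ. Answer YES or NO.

Answer: YES

Steps:
branch R1-first: apply at {0↦3, 1↦4} → |E|=6, then 3 more step(s) → NF |V|=6 |E|=2 V={0:A, 1:C, 6:C, 7:B, 8:C, 9:B} E=1-p->0 6-q->6
branch R2-first: apply at {0↦1, 1↦3, 2↦8, 3↦2} → |E|=7, then 3 more step(s) → NF |V|=6 |E|=2 V={0:A, 1:C, 4:C, 6:C, 7:B, 9:B} E=1-p->0 6-q->6
graphs isomorphic (equal up to label-preserving node renaming)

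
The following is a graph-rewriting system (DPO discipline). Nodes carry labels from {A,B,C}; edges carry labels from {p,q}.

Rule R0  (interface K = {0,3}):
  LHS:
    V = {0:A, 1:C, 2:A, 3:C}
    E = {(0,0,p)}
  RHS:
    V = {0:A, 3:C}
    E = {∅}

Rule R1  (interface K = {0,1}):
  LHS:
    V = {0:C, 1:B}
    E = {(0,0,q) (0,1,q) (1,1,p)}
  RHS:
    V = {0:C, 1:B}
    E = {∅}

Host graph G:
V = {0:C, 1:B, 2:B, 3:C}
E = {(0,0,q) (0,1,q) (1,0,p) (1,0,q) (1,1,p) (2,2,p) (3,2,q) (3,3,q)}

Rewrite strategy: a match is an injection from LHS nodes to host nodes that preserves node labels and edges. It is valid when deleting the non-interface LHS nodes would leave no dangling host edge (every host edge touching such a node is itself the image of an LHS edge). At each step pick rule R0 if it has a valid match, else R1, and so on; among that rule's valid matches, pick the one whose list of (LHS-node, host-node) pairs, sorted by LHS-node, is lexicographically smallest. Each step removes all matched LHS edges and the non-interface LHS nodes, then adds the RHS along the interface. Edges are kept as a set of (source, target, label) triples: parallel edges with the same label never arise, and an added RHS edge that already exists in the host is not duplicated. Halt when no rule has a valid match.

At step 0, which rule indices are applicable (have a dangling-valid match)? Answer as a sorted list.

Answer: [R1]

Rewrite trace:
R0: no valid match — LHS pattern not found
R1: 2 valid matches — {0↦0, 1↦1}, {0↦3, 1↦2}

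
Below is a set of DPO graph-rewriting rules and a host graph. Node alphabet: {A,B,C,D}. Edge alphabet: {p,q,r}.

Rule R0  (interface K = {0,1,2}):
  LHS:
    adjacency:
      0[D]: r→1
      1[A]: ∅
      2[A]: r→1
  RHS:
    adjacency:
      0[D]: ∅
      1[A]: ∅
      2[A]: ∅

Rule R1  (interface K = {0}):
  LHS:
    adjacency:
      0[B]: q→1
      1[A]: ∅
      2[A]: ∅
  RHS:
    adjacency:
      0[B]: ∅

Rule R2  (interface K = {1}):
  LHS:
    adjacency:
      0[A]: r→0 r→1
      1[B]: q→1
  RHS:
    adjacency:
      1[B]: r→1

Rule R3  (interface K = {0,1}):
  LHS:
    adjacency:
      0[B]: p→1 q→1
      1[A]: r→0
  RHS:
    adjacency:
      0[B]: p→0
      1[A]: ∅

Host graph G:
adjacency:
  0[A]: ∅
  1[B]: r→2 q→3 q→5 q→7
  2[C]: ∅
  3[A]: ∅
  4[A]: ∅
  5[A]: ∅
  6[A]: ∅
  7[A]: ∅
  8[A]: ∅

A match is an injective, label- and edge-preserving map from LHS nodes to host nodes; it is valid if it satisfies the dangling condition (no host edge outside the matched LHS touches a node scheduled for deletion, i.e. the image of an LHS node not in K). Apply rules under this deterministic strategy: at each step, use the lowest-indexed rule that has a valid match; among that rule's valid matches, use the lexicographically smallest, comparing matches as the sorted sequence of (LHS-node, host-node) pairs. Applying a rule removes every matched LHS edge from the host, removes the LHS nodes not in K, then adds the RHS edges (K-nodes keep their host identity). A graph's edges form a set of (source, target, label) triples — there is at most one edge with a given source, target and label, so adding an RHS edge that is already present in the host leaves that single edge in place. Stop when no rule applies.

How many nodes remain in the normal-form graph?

[0] host  ⇒  9 nodes, 4 edges  {1-r->2 1-q->3 1-q->5 1-q->7}
[1] R1 @ {0↦1, 1↦3, 2↦0}  ⇒  7 nodes, 3 edges  {1-r->2 1-q->5 1-q->7}
[2] R1 @ {0↦1, 1↦5, 2↦4}  ⇒  5 nodes, 2 edges  {1-r->2 1-q->7}
[3] R1 @ {0↦1, 1↦7, 2↦6}  ⇒  3 nodes, 1 edges  {1-r->2}
normal form: no rule applies after step 3
NF nodes: {1:B, 2:C, 8:A}

Answer: 3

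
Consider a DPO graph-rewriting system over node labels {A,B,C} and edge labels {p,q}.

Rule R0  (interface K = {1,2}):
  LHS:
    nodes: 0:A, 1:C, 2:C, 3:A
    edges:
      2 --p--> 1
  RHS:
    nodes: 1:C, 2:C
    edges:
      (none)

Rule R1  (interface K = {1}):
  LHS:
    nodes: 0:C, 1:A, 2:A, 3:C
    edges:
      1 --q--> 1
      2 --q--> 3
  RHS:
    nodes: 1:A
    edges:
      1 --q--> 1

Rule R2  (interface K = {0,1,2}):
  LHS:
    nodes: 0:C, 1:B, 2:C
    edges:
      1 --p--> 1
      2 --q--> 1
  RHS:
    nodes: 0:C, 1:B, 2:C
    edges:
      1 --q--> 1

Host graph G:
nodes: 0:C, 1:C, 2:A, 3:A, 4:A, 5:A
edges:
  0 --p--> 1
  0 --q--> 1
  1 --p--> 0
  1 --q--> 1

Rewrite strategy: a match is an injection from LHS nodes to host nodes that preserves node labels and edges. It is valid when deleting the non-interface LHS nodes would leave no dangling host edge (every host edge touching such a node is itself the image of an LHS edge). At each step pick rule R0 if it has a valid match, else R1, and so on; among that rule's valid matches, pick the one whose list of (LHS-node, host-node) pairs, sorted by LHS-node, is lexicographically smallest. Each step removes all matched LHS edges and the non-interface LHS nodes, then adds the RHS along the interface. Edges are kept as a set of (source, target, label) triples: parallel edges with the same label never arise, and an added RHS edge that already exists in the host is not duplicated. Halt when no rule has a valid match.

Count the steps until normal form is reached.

[0] host  ⇒  6 nodes, 4 edges  {0-p->1 0-q->1 1-p->0 1-q->1}
[1] R0 @ {0↦2, 1↦0, 2↦1, 3↦3}  ⇒  4 nodes, 3 edges  {0-p->1 0-q->1 1-q->1}
[2] R0 @ {0↦4, 1↦1, 2↦0, 3↦5}  ⇒  2 nodes, 2 edges  {0-q->1 1-q->1}
final graph: no rule applies after step 2

Answer: 2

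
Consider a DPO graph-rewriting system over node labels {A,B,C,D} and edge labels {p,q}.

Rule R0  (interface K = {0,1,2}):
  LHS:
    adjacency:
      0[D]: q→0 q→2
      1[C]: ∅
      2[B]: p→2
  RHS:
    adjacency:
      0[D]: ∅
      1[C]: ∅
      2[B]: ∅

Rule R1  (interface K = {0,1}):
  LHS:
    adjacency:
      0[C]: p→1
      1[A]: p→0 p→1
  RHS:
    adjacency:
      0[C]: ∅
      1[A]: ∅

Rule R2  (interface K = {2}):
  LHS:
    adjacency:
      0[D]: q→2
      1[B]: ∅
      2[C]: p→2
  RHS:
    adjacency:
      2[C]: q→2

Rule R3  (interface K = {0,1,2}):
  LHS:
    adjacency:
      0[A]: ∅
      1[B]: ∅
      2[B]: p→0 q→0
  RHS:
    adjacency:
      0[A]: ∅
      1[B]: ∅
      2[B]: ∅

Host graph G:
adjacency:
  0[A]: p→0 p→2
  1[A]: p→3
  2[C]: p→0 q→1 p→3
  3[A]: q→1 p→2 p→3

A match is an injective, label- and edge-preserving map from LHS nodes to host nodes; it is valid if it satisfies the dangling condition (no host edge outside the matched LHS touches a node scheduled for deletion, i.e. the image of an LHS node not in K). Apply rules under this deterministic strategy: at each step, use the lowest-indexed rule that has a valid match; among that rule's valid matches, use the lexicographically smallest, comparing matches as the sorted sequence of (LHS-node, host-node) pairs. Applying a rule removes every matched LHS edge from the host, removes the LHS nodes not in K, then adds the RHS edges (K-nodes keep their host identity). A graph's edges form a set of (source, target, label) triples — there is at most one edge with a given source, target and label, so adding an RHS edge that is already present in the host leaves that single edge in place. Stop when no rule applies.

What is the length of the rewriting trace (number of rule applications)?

initial: |V|=4 |E|=9  E = 0-p->0 0-p->2 1-p->3 2-p->0 2-q->1 2-p->3 3-q->1 3-p->2 3-p->3
step 1: apply R1 at {0↦2, 1↦0}  → |V|=4 |E|=6  E = 1-p->3 2-q->1 2-p->3 3-q->1 3-p->2 3-p->3
step 2: apply R1 at {0↦2, 1↦3}  → |V|=4 |E|=3  E = 1-p->3 2-q->1 3-q->1
normal form: no rule applies after step 2

Answer: 2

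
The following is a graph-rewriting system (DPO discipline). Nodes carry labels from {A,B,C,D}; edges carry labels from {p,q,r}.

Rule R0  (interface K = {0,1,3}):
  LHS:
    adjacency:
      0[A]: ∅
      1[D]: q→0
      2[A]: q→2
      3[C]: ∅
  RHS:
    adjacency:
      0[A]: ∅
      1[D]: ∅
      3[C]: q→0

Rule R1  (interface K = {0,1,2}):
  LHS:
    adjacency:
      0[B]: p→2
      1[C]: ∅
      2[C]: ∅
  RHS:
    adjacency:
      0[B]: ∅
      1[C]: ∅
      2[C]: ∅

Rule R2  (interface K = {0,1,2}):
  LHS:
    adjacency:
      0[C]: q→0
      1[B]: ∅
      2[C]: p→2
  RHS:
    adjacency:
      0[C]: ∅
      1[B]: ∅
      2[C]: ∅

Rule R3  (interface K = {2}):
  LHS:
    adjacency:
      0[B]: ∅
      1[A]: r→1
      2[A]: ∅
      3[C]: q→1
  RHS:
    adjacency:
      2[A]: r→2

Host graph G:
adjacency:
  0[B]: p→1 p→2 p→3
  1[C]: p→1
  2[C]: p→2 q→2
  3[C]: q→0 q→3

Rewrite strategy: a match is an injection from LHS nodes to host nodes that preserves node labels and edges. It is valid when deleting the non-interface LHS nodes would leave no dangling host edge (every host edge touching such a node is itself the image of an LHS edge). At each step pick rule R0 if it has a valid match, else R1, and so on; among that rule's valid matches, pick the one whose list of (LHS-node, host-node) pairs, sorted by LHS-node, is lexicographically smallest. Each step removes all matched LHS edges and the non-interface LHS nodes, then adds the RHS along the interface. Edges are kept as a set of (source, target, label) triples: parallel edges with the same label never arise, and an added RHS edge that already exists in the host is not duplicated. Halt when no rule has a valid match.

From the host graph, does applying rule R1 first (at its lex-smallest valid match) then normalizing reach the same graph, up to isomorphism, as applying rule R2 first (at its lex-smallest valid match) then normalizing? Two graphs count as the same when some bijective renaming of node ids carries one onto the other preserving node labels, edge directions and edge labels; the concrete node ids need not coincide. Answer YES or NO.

Answer: YES

Steps:
branch R1-first: apply at {0↦0, 1↦1, 2↦2} → |E|=7, then 4 more step(s) → NF |V|=4 |E|=1 V={0:B, 1:C, 2:C, 3:C} E=3-q->0
branch R2-first: apply at {0↦2, 1↦0, 2↦1} → |E|=6, then 4 more step(s) → NF |V|=4 |E|=1 V={0:B, 1:C, 2:C, 3:C} E=3-q->0
graphs isomorphic (equal up to label-preserving node renaming)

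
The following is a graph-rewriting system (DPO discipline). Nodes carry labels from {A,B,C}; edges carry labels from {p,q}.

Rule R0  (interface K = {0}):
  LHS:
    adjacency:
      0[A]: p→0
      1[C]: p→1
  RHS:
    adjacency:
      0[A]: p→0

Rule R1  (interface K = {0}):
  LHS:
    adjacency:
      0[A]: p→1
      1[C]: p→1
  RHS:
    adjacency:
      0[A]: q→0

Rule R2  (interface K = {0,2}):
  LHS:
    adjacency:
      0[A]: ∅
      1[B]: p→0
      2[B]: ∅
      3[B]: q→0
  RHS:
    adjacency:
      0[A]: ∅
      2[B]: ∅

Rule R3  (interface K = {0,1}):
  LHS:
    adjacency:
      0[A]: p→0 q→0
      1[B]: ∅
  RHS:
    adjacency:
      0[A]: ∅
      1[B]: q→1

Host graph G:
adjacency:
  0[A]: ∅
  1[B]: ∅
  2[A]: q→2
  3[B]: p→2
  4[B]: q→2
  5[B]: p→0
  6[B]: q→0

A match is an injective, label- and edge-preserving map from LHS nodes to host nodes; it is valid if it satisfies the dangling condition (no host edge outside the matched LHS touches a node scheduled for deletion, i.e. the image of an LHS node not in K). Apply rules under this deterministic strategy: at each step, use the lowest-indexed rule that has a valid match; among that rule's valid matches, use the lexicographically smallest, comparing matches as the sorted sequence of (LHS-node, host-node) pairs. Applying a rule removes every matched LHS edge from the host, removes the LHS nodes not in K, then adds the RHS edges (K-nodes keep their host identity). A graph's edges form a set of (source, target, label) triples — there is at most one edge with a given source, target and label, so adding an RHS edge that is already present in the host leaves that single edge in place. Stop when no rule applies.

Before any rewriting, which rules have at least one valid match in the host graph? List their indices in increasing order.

Answer: [R2]

Rewrite trace:
R0: no valid match — LHS pattern not found
R1: no valid match — LHS pattern not found
R2: 6 valid matches — {0↦0, 1↦5, 2↦1, 3↦6}, {0↦0, 1↦5, 2↦3, 3↦6}, {0↦0, 1↦5, 2↦4, 3↦6} (+3 more)
R3: no valid match — LHS pattern not found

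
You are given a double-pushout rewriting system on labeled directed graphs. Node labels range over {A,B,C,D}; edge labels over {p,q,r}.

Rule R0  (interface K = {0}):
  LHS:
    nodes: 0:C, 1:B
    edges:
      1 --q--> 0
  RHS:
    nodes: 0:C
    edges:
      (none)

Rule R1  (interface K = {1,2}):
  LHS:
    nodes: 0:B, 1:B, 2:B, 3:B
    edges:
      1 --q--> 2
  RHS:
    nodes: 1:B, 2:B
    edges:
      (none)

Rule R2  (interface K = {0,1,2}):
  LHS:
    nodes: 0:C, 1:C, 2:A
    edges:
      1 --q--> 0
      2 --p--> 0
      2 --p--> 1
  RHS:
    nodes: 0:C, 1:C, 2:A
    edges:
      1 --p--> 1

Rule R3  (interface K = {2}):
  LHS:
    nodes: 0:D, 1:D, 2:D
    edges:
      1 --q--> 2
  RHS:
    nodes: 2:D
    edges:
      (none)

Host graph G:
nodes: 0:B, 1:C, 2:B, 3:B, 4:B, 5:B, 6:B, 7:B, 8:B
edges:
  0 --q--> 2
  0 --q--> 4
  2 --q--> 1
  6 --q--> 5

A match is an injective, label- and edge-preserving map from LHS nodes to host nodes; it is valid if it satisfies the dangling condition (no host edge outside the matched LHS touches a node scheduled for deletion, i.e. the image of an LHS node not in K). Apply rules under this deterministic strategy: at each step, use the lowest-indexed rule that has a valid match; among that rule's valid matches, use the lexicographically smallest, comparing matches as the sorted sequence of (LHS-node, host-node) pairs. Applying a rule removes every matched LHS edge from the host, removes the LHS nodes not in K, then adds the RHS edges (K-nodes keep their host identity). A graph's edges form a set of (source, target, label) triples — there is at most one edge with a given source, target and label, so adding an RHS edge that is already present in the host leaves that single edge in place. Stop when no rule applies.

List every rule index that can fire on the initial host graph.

Answer: [R1]

Steps:
R0: no valid match — 1 raw match, all fail dangling condition
R1: 18 valid matches — {0↦3, 1↦0, 2↦2, 3↦7}, {0↦3, 1↦0, 2↦2, 3↦8}, {0↦3, 1↦0, 2↦4, 3↦7} (+15 more)
R2: no valid match — LHS pattern not found
R3: no valid match — LHS pattern not found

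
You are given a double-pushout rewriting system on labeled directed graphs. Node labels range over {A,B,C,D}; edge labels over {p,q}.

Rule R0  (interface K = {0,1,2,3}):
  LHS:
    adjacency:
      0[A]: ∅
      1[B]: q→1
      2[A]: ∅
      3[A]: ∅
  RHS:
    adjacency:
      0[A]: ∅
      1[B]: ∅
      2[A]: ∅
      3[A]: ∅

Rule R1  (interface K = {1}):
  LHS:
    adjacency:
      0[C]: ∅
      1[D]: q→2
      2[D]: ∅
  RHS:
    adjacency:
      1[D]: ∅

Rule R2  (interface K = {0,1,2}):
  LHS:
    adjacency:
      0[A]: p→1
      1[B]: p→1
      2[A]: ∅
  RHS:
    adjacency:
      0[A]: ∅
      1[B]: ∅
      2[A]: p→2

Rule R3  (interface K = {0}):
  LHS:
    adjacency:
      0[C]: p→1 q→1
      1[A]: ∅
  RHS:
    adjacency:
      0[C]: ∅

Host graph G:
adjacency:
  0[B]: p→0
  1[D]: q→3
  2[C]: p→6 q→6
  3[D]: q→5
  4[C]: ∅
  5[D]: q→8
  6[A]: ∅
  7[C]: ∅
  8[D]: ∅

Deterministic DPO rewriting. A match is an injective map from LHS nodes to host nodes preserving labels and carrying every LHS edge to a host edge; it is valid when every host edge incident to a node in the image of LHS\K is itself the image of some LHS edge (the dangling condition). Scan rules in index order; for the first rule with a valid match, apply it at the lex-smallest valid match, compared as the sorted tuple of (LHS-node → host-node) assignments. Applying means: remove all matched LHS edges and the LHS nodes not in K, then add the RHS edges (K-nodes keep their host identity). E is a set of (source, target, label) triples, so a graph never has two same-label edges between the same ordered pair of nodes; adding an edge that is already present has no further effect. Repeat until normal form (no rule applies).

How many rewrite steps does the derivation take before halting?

Answer: 4

Rewrite trace:
[0] host  ⇒  9 nodes, 6 edges  {0-p->0 1-q->3 2-p->6 2-q->6 3-q->5 5-q->8}
[1] R1 @ {0↦4, 1↦5, 2↦8}  ⇒  7 nodes, 5 edges  {0-p->0 1-q->3 2-p->6 2-q->6 3-q->5}
[2] R1 @ {0↦7, 1↦3, 2↦5}  ⇒  5 nodes, 4 edges  {0-p->0 1-q->3 2-p->6 2-q->6}
[3] R3 @ {0↦2, 1↦6}  ⇒  4 nodes, 2 edges  {0-p->0 1-q->3}
[4] R1 @ {0↦2, 1↦1, 2↦3}  ⇒  2 nodes, 1 edges  {0-p->0}
final graph: no rule applies after step 4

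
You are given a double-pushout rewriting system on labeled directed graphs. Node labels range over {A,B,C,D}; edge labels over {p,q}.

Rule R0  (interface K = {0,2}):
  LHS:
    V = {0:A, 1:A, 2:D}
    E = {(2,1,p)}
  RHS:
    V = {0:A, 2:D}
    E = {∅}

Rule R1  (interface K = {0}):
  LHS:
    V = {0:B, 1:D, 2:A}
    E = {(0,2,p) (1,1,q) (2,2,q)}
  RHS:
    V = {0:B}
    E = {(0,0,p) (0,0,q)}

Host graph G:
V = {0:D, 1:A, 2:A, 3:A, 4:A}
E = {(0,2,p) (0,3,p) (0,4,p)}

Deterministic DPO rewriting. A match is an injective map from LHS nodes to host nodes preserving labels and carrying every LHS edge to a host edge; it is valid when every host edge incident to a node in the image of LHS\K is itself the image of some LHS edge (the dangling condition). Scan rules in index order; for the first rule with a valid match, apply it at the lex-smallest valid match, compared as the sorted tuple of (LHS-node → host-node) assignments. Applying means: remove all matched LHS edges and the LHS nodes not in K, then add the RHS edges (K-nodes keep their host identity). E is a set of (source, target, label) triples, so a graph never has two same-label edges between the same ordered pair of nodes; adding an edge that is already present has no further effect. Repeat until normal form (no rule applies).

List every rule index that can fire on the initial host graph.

Answer: [R0]

Derivation:
R0: 9 valid matches — {0↦1, 1↦2, 2↦0}, {0↦1, 1↦3, 2↦0}, {0↦1, 1↦4, 2↦0} (+6 more)
R1: no valid match — LHS pattern not found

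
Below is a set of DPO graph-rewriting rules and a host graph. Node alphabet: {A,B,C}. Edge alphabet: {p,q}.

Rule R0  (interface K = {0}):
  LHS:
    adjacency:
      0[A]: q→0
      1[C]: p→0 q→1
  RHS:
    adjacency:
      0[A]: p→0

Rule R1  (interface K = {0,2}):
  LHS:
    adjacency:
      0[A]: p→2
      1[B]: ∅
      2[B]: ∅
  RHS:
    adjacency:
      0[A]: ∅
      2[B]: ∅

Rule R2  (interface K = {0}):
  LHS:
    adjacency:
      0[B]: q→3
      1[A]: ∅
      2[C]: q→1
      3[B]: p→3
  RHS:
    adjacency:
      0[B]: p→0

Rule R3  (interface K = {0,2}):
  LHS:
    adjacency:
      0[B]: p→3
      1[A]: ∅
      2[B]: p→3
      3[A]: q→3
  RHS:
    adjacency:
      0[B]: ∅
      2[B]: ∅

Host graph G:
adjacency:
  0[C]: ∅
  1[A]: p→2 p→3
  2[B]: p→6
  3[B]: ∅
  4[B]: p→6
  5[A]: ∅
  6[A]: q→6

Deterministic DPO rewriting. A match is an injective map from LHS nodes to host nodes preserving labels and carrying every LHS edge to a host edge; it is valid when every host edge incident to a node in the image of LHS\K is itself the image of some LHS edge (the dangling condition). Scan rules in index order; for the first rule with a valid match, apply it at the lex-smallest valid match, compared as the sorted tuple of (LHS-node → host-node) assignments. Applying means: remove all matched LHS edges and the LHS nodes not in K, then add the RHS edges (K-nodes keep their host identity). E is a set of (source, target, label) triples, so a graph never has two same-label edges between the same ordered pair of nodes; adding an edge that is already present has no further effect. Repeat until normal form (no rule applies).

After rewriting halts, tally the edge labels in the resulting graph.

start.  V:7 E:5  edges: 1-p->2 1-p->3 2-p->6 4-p->6 6-q->6
1. fire R3 via {0↦2, 1↦5, 2↦4, 3↦6}  →  V:5 E:2  edges: 1-p->2 1-p->3
2. fire R1 via {0↦1, 1↦4, 2↦2}  →  V:4 E:1  edges: 1-p->3
3. fire R1 via {0↦1, 1↦2, 2↦3}  →  V:3 E:0  edges: ∅
halt: no rule applies after step 3
NF edges: []

Answer: (no edges)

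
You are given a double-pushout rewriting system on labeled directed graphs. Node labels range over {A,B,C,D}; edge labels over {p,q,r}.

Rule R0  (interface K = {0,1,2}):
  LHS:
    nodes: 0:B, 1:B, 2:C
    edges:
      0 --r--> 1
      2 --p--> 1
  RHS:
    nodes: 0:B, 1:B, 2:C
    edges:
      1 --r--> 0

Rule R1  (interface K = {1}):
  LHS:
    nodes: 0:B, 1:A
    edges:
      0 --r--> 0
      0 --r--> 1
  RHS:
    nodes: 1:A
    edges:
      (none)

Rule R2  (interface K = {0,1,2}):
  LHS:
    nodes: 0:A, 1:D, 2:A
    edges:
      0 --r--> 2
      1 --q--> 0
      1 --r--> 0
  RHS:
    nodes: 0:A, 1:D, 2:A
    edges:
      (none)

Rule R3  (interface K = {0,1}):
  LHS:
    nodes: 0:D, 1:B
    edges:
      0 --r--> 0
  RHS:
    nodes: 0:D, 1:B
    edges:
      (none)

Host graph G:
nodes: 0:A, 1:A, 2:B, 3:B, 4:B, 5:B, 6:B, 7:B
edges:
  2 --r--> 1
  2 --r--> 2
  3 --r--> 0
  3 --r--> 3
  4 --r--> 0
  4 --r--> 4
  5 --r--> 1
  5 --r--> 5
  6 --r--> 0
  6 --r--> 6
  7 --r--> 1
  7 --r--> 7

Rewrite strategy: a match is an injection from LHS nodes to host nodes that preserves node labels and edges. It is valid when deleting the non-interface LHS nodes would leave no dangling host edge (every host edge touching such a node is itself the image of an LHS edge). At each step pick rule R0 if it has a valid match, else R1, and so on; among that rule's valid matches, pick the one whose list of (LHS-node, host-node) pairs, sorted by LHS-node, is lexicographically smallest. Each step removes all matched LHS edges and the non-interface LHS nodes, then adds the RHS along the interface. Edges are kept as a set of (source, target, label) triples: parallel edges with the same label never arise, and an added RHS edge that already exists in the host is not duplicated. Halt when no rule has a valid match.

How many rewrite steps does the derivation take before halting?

start.  V:8 E:12  edges: 2-r->1 2-r->2 3-r->0 3-r->3 4-r->0 4-r->4 5-r->1 5-r->5 6-r->0 6-r->6 7-r->1 7-r->7
1. fire R1 via {0↦2, 1↦1}  →  V:7 E:10  edges: 3-r->0 3-r->3 4-r->0 4-r->4 5-r->1 5-r->5 6-r->0 6-r->6 7-r->1 7-r->7
2. fire R1 via {0↦3, 1↦0}  →  V:6 E:8  edges: 4-r->0 4-r->4 5-r->1 5-r->5 6-r->0 6-r->6 7-r->1 7-r->7
3. fire R1 via {0↦4, 1↦0}  →  V:5 E:6  edges: 5-r->1 5-r->5 6-r->0 6-r->6 7-r->1 7-r->7
4. fire R1 via {0↦5, 1↦1}  →  V:4 E:4  edges: 6-r->0 6-r->6 7-r->1 7-r->7
5. fire R1 via {0↦6, 1↦0}  →  V:3 E:2  edges: 7-r->1 7-r->7
6. fire R1 via {0↦7, 1↦1}  →  V:2 E:0  edges: ∅
final graph: no rule applies after step 6

Answer: 6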